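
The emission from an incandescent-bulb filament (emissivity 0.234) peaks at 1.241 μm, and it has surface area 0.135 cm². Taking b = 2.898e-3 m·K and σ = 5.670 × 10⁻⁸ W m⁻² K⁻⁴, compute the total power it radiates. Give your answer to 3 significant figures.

Wien's law: T = b/λ_max = 2.898×10⁻³/1.241×10⁻⁶ = 2335.21 K.
Area A = 0.135 cm² = 1.35×10⁻⁵ m².
Then P = εσAT⁴ = 0.234×5.670×10⁻⁸×1.35×10⁻⁵×(2335.21)⁴ = 5.33 W.

P ≈ 5.33 W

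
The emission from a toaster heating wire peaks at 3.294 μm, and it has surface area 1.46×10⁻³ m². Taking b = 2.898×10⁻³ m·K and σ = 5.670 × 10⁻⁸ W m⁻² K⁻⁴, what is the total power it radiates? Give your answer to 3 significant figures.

Wien's law: T = b/λ_max = 2.898×10⁻³/3.294×10⁻⁶ = 879.781 K.
Area A = 1.46×10⁻³ m².
Then P = σAT⁴ = 5.670×10⁻⁸×1.46×10⁻³×(879.781)⁴ = 49.6 W.

P ≈ 49.6 W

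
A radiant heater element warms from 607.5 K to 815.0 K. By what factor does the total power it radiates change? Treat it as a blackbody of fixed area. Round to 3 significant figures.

P₂/P₁ ≈ 3.24

P ∝ T⁴, so P₂/P₁ = (T₂/T₁)⁴ = (815.0/607.5)⁴ = (1.34156)⁴ = 3.24.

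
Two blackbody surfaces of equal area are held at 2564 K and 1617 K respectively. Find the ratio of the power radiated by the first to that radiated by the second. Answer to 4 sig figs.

P₁/P₂ ≈ 6.322

With equal areas, P₁/P₂ = (T₁/T₂)⁴ = (2564/1617)⁴ = 6.322.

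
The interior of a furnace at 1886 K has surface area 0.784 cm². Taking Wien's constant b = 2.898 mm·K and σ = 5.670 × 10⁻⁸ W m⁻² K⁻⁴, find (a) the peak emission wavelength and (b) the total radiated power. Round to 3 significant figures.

(a) λ_max = b/T = 2.898×10⁻³/1886 = 1.537×10⁻⁶ m = 1.54 μm.
Area A = 0.784 cm² = 7.84×10⁻⁵ m².
(b) P = σAT⁴ = 5.670×10⁻⁸×7.84×10⁻⁵×(1886)⁴ = 56.2 W.

λ_max ≈ 1.54 μm; P ≈ 56.2 W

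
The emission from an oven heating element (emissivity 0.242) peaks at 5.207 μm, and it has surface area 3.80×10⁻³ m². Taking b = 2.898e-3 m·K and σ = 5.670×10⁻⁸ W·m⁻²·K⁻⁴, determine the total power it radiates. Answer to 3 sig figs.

P ≈ 5.00 W

Wien's law: T = b/λ_max = 2.898×10⁻³/5.207×10⁻⁶ = 556.558 K.
Area A = 3.80×10⁻³ m².
Then P = εσAT⁴ = 0.242×5.670×10⁻⁸×3.80×10⁻³×(556.558)⁴ = 5.00 W.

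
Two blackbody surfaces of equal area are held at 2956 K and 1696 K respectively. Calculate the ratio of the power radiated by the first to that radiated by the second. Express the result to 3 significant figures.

P₁/P₂ ≈ 9.23

With equal areas, P₁/P₂ = (T₁/T₂)⁴ = (2956/1696)⁴ = 9.23.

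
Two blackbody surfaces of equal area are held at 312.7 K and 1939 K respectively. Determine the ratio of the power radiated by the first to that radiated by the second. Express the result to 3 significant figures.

With equal areas, P₁/P₂ = (T₁/T₂)⁴ = (312.7/1939)⁴ = 6.76×10⁻⁴.

P₁/P₂ ≈ 6.76×10⁻⁴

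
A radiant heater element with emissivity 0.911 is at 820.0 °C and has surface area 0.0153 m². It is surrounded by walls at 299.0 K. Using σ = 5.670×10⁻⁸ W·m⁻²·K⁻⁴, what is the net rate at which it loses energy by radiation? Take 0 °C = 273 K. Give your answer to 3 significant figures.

T = 820.0 °C + 273 = 1093.0 K.
Area A = 0.0153 m².
Net radiated power P_net = εσA(T⁴ − T₀⁴) = 0.911×5.670×10⁻⁸×0.0153×(1093.0⁴ − 299.0⁴).
T⁴ − T₀⁴ = 1.42719×10¹² − 7.99254×10⁹ = 1.41920×10¹² K⁴, so P_net = 1.12×10³ W.

Net loss ≈ 1.12×10³ W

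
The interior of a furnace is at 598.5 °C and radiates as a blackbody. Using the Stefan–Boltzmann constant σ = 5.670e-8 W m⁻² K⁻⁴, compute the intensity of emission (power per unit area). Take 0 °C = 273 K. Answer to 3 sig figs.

T = 598.5 °C + 273 = 871.5 K.
Stefan–Boltzmann: I = σT⁴ = 5.670×10⁻⁸ × (871.5)⁴ = 3.27×10⁴ W/m².

I ≈ 3.27×10⁴ W/m²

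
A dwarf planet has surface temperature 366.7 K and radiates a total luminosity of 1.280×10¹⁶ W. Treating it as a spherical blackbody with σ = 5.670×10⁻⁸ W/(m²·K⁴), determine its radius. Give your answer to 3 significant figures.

R ≈ 9.97×10⁵ m

L = 4πR²σT⁴ ⇒ R = √(L/(4πσT⁴)).
σT⁴ = 1025.24 W/m², so R = √(1.280×10¹⁶/(4π×1025.24)) = 9.97×10⁵ m.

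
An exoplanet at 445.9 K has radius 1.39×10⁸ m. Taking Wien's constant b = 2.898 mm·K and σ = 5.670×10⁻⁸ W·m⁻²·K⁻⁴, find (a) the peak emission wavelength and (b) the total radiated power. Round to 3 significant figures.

(a) λ_max = b/T = 2.898×10⁻³/445.9 = 6.499×10⁻⁶ m = 6.50 μm.
Surface area A = 4πR² = 4π(1.39×10⁸ m)² = 2.42795×10¹⁷ m².
(b) P = σAT⁴ = 5.670×10⁻⁸×2.42795×10¹⁷×(445.9)⁴ = 5.44×10²⁰ W.

λ_max ≈ 6.50 μm; P ≈ 5.44×10²⁰ W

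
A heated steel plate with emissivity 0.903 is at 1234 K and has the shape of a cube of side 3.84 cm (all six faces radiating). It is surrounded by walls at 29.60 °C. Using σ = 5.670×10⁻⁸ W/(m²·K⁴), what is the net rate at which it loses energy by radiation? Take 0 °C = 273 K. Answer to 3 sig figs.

Surroundings: T = 29.60 °C + 273 = 302.60 K.
Area A = 6s² = 6×(0.0384 m)² = 8.84736×10⁻³ m².
Net radiated power P_net = εσA(T⁴ − T₀⁴) = 0.903×5.670×10⁻⁸×8.84736×10⁻³×(1234⁴ − 302.60⁴).
T⁴ − T₀⁴ = 2.31879×10¹² − 8.38447×10⁹ = 2.31041×10¹² K⁴, so P_net = 1.05×10³ W.

Net loss ≈ 1.05×10³ W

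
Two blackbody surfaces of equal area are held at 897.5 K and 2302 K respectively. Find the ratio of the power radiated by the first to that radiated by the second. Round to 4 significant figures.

P₁/P₂ ≈ 0.02311

With equal areas, P₁/P₂ = (T₁/T₂)⁴ = (897.5/2302)⁴ = 0.02311.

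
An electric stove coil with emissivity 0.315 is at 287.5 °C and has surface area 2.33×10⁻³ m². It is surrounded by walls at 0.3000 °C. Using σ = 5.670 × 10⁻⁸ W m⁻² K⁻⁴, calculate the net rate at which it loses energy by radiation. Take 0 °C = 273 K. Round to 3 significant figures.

T = 287.5 °C + 273 = 560.5 K.
Surroundings: T = 0.3000 °C + 273 = 273.3000 K.
Area A = 2.33×10⁻³ m².
Net radiated power P_net = εσA(T⁴ − T₀⁴) = 0.315×5.670×10⁻⁸×2.33×10⁻³×(560.5⁴ − 273.3000⁴).
T⁴ − T₀⁴ = 9.86967×10¹⁰ − 5.57903×10⁹ = 9.31177×10¹⁰ K⁴, so P_net = 3.88 W.

Net loss ≈ 3.88 W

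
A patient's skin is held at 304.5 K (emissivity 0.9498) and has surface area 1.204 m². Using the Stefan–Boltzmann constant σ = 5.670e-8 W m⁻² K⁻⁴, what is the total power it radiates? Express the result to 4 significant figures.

Area A = 1.204 m².
P = εσAT⁴ = 0.9498 × 5.670×10⁻⁸ × 1.204 × (304.5)⁴ = 557.4 W.

P ≈ 557.4 W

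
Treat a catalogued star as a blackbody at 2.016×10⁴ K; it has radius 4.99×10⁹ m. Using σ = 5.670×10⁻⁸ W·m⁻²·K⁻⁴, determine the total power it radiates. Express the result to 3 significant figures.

Surface area A = 4πR² = 4π(4.99×10⁹ m)² = 3.12904×10²⁰ m².
P = σAT⁴ = 5.670×10⁻⁸ × 3.12904×10²⁰ × (2.016×10⁴)⁴ = 2.93×10³⁰ W.

P ≈ 2.93×10³⁰ W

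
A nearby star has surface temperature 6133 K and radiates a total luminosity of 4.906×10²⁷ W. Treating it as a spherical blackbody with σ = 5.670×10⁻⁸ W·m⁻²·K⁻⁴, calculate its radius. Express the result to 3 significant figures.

R ≈ 2.21×10⁹ m

L = 4πR²σT⁴ ⇒ R = √(L/(4πσT⁴)).
σT⁴ = 8.02186×10⁷ W/m², so R = √(4.906×10²⁷/(4π×8.02186×10⁷)) = 2.21×10⁹ m.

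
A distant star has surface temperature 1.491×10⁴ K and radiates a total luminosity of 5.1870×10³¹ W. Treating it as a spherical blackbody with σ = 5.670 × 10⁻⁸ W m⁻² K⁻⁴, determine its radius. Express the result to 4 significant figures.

R ≈ 3.838×10¹⁰ m

L = 4πR²σT⁴ ⇒ R = √(L/(4πσT⁴)).
σT⁴ = 2.80216×10⁹ W/m², so R = √(5.1870×10³¹/(4π×2.80216×10⁹)) = 3.838×10¹⁰ m.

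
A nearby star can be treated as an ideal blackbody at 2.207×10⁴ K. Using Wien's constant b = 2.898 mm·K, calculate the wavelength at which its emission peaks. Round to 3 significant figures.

λ_max ≈ 131 nm

Wien's displacement law: λ_max = b/T = (2.898×10⁻³ m·K)/(2.207×10⁴ K) = 1.313×10⁻⁷ m.
That is 131 nm, in the ultraviolet range.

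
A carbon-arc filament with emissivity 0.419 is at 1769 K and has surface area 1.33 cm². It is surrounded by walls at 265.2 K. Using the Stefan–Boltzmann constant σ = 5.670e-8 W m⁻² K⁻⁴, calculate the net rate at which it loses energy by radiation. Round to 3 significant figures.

Net loss ≈ 30.9 W

Area A = 1.33 cm² = 1.33×10⁻⁴ m².
Net radiated power P_net = εσA(T⁴ − T₀⁴) = 0.419×5.670×10⁻⁸×1.33×10⁻⁴×(1769⁴ − 265.2⁴).
T⁴ − T₀⁴ = 9.79290×10¹² − 4.94646×10⁹ = 9.78795×10¹² K⁴, so P_net = 30.9 W.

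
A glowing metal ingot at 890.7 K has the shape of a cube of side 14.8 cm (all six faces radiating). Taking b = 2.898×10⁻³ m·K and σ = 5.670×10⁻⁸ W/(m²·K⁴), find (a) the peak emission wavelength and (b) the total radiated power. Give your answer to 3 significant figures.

λ_max ≈ 3.25 μm; P ≈ 4.69×10³ W

(a) λ_max = b/T = 2.898×10⁻³/890.7 = 3.254×10⁻⁶ m = 3.25 μm.
Area A = 6s² = 6×(0.148 m)² = 0.131424 m².
(b) P = σAT⁴ = 5.670×10⁻⁸×0.131424×(890.7)⁴ = 4.69×10³ W.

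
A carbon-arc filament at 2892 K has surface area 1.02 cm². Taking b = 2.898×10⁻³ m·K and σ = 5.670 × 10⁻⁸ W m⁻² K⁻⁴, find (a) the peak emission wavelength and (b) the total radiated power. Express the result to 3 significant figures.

λ_max ≈ 1.00×10³ nm; P ≈ 405 W

(a) λ_max = b/T = 2.898×10⁻³/2892 = 1.002×10⁻⁶ m = 1.00×10³ nm.
Area A = 1.02 cm² = 1.02×10⁻⁴ m².
(b) P = σAT⁴ = 5.670×10⁻⁸×1.02×10⁻⁴×(2892)⁴ = 405 W.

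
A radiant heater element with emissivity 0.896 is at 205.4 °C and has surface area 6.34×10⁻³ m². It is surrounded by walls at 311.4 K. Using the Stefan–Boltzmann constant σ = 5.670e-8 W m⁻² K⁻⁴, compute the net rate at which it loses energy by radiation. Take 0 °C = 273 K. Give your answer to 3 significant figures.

Net loss ≈ 13.8 W

T = 205.4 °C + 273 = 478.4 K.
Area A = 6.34×10⁻³ m².
Net radiated power P_net = εσA(T⁴ − T₀⁴) = 0.896×5.670×10⁻⁸×6.34×10⁻³×(478.4⁴ − 311.4⁴).
T⁴ − T₀⁴ = 5.23799×10¹⁰ − 9.40317×10⁹ = 4.29767×10¹⁰ K⁴, so P_net = 13.8 W.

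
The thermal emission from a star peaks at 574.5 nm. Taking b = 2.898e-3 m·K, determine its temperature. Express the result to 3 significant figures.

Wien's law gives T = b/λ_max = (2.898×10⁻³ m·K)/(5.745×10⁻⁷ m) = 5.04×10³ K.

T ≈ 5.04×10³ K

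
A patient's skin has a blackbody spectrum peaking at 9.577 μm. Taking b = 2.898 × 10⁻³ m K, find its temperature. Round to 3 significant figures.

T ≈ 303 K

Wien's law gives T = b/λ_max = (2.898×10⁻³ m·K)/(9.577×10⁻⁶ m) = 303 K.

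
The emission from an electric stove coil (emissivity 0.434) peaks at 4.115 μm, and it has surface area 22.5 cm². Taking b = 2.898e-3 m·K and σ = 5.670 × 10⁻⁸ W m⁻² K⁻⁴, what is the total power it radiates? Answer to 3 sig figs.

Wien's law: T = b/λ_max = 2.898×10⁻³/4.115×10⁻⁶ = 704.253 K.
Area A = 22.5 cm² = 2.25×10⁻³ m².
Then P = εσAT⁴ = 0.434×5.670×10⁻⁸×2.25×10⁻³×(704.253)⁴ = 13.6 W.

P ≈ 13.6 W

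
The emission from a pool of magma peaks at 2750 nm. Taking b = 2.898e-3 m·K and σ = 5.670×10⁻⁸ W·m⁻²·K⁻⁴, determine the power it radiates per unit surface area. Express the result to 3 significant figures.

I ≈ 6.99×10⁴ W/m²

Wien's law: T = b/λ_max = 2.898×10⁻³/2.750×10⁻⁶ = 1053.82 K.
Then I = σT⁴ = 5.670×10⁻⁸×(1053.82)⁴ = 6.99×10⁴ W/m².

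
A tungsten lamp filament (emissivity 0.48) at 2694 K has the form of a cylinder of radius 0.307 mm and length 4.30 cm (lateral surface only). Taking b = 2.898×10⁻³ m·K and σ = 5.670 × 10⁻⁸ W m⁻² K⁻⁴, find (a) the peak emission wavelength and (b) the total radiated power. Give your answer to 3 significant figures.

λ_max ≈ 1.08 μm; P ≈ 119 W

(a) λ_max = b/T = 2.898×10⁻³/2694 = 1.076×10⁻⁶ m = 1.08 μm.
Lateral area A = 2πrL = 2π×3.07×10⁻⁴×0.0430 = 8.29443×10⁻⁵ m².
(b) P = εσAT⁴ = 0.48×5.670×10⁻⁸×8.29443×10⁻⁵×(2694)⁴ = 119 W.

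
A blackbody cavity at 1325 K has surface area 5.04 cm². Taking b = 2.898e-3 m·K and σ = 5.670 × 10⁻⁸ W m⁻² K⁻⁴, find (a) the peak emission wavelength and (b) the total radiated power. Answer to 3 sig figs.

λ_max ≈ 2.19 μm; P ≈ 88.1 W

(a) λ_max = b/T = 2.898×10⁻³/1325 = 2.187×10⁻⁶ m = 2.19 μm.
Area A = 5.04 cm² = 5.04×10⁻⁴ m².
(b) P = σAT⁴ = 5.670×10⁻⁸×5.04×10⁻⁴×(1325)⁴ = 88.1 W.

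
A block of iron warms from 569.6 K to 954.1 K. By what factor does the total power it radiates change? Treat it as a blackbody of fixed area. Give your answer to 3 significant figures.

P₂/P₁ ≈ 7.87

P ∝ T⁴, so P₂/P₁ = (T₂/T₁)⁴ = (954.1/569.6)⁴ = (1.67504)⁴ = 7.87.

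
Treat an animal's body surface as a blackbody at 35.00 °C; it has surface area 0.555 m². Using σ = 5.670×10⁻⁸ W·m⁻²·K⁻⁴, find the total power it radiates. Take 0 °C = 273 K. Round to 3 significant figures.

T = 35.00 °C + 273 = 308.00 K.
Area A = 0.555 m².
P = σAT⁴ = 5.670×10⁻⁸ × 0.555 × (308.00)⁴ = 283 W.

P ≈ 283 W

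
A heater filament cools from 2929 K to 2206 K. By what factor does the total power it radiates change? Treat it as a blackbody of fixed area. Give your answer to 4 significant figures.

P₂/P₁ ≈ 0.3218

P ∝ T⁴, so P₂/P₁ = (T₂/T₁)⁴ = (2206/2929)⁴ = (0.753158)⁴ = 0.3218.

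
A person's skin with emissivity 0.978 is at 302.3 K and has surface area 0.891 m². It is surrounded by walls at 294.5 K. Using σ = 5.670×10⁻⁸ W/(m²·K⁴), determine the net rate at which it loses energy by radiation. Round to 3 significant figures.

Net loss ≈ 41.0 W

Area A = 0.891 m².
Net radiated power P_net = εσA(T⁴ − T₀⁴) = 0.978×5.670×10⁻⁸×0.891×(302.3⁴ − 294.5⁴).
T⁴ − T₀⁴ = 8.35127×10⁹ − 7.52214×10⁹ = 8.29130×10⁸ K⁴, so P_net = 41.0 W.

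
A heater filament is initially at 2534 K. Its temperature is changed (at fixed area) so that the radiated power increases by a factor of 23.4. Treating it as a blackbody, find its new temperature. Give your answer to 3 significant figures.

P ∝ T⁴, so T₂/T₁ = (P₂/P₁)^(1/4) = (23.4)^(1/4) = 2.19940.
T₂ = 2534 × 2.19940 = 5.57×10³ K.

T₂ ≈ 5.57×10³ K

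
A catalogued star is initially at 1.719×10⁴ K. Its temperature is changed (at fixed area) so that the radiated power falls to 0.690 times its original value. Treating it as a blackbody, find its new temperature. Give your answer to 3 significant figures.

T₂ ≈ 1.57×10⁴ K

P ∝ T⁴, so T₂/T₁ = (P₂/P₁)^(1/4) = (0.690)^(1/4) = 0.911407.
T₂ = 1.719×10⁴ × 0.911407 = 1.57×10⁴ K.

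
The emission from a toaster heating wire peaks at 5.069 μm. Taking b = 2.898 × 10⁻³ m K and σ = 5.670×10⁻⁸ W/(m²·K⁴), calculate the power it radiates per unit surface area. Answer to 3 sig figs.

I ≈ 6.06×10³ W/m²

Wien's law: T = b/λ_max = 2.898×10⁻³/5.069×10⁻⁶ = 571.710 K.
Then I = σT⁴ = 5.670×10⁻⁸×(571.710)⁴ = 6.06×10³ W/m².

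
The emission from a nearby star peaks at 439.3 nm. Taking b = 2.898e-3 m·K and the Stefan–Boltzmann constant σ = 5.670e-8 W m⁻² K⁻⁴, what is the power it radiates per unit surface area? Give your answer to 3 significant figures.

Wien's law: T = b/λ_max = 2.898×10⁻³/4.393×10⁻⁷ = 6596.86 K.
Then I = σT⁴ = 5.670×10⁻⁸×(6596.86)⁴ = 1.07×10⁸ W/m².

I ≈ 1.07×10⁸ W/m²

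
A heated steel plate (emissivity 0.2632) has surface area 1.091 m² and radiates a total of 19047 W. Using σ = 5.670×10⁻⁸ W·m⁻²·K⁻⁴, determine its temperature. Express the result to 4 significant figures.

Area A = 1.091 m².
P = εσAT⁴ ⇒ T = (P/(εσA))^(1/4) = (19047/(0.2632×5.670×10⁻⁸×1.091))^(1/4) = 1040 K.

T ≈ 1040 K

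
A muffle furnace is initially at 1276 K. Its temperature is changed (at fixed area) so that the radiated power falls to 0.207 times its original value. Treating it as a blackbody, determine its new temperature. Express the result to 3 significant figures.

P ∝ T⁴, so T₂/T₁ = (P₂/P₁)^(1/4) = (0.207)^(1/4) = 0.674517.
T₂ = 1276 × 0.674517 = 861 K.

T₂ ≈ 861 K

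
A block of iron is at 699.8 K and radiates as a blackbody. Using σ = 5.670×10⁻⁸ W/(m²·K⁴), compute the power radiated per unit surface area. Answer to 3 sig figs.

Stefan–Boltzmann: I = σT⁴ = 5.670×10⁻⁸ × (699.8)⁴ = 1.36×10⁴ W/m².

I ≈ 1.36×10⁴ W/m²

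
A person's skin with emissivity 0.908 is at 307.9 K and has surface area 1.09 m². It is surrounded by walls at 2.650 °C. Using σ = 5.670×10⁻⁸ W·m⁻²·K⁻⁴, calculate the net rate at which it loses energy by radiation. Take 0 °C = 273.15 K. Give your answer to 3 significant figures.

Net loss ≈ 180 W

Surroundings: T = 2.650 °C + 273.15 = 275.800 K.
Area A = 1.09 m².
Net radiated power P_net = εσA(T⁴ − T₀⁴) = 0.908×5.670×10⁻⁸×1.09×(307.9⁴ − 275.800⁴).
T⁴ − T₀⁴ = 8.98750×10⁹ − 5.78598×10⁹ = 3.20152×10⁹ K⁴, so P_net = 180 W.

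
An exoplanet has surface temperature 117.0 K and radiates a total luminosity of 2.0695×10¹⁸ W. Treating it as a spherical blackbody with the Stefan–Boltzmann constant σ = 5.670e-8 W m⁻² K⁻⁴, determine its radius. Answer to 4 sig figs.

L = 4πR²σT⁴ ⇒ R = √(L/(4πσT⁴)).
σT⁴ = 10.6249 W/m², so R = √(2.0695×10¹⁸/(4π×10.6249)) = 1.245×10⁸ m.

R ≈ 1.245×10⁸ m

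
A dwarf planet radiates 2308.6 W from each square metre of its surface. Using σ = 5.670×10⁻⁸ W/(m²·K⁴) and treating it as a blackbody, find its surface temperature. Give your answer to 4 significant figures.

I = σT⁴, so T = (I/σ)^(1/4) = (2308.6/(5.670×10⁻⁸))^(1/4) = 449.2 K.

T ≈ 449.2 K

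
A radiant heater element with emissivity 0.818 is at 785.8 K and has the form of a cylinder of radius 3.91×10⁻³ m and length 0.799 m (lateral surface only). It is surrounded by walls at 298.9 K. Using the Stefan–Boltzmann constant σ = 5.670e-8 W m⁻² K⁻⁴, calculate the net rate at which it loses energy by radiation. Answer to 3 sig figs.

Lateral area A = 2πrL = 2π×3.91×10⁻³×0.799 = 0.0196292 m².
Net radiated power P_net = εσA(T⁴ − T₀⁴) = 0.818×5.670×10⁻⁸×0.0196292×(785.8⁴ − 298.9⁴).
T⁴ − T₀⁴ = 3.81284×10¹¹ − 7.98185×10⁹ = 3.73302×10¹¹ K⁴, so P_net = 340 W.

Net loss ≈ 340 W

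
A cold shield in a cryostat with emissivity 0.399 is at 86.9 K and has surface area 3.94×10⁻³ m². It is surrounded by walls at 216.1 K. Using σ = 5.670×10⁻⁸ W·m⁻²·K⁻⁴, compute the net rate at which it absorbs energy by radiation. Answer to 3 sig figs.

Area A = 3.94×10⁻³ m².
Net radiated power P_net = εσA(T⁴ − T₀⁴) = 0.399×5.670×10⁻⁸×3.94×10⁻³×(86.9⁴ − 216.1⁴).
T⁴ − T₀⁴ = 5.70268×10⁷ − 2.18082×10⁹ = -2.12379×10⁹ K⁴, so P_net = -0.189 W — negative, meaning a net gain of 0.189 W.

Net gain ≈ 0.189 W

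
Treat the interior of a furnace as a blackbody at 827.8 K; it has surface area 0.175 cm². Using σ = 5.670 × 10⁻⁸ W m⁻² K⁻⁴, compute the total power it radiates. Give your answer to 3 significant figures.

Area A = 0.175 cm² = 1.75×10⁻⁵ m².
P = σAT⁴ = 5.670×10⁻⁸ × 1.75×10⁻⁵ × (827.8)⁴ = 0.466 W.

P ≈ 0.466 W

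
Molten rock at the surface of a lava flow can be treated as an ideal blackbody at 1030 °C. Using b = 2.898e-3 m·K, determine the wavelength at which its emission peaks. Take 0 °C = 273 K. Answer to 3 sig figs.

λ_max ≈ 2.22 μm

T = 1030 °C + 273 = 1303 K.
Wien's displacement law: λ_max = b/T = (2.898×10⁻³ m·K)/(1303 K) = 2.224×10⁻⁶ m.
That is 2.22 μm, in the infrared range.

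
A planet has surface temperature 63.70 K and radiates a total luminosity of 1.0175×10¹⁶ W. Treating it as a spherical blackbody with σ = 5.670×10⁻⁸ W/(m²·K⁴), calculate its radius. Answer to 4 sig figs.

L = 4πR²σT⁴ ⇒ R = √(L/(4πσT⁴)).
σT⁴ = 0.933557 W/m², so R = √(1.0175×10¹⁶/(4π×0.933557)) = 2.945×10⁷ m.

R ≈ 2.945×10⁷ m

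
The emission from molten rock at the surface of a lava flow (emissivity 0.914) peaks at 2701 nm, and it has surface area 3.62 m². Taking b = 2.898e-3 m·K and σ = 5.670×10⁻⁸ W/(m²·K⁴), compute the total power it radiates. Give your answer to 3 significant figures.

Wien's law: T = b/λ_max = 2.898×10⁻³/2.701×10⁻⁶ = 1072.94 K.
Area A = 3.62 m².
Then P = εσAT⁴ = 0.914×5.670×10⁻⁸×3.62×(1072.94)⁴ = 2.49×10⁵ W.

P ≈ 2.49×10⁵ W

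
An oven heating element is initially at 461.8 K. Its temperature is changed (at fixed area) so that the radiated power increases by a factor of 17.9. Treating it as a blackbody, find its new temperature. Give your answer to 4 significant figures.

P ∝ T⁴, so T₂/T₁ = (P₂/P₁)^(1/4) = (17.9)^(1/4) = 2.05690.
T₂ = 461.8 × 2.05690 = 949.9 K.

T₂ ≈ 949.9 K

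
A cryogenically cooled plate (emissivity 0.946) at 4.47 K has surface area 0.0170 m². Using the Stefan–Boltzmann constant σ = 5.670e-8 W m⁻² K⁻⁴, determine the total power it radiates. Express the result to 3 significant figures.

Area A = 0.0170 m².
P = εσAT⁴ = 0.946 × 5.670×10⁻⁸ × 0.0170 × (4.47)⁴ = 3.64×10⁻⁷ W.

P ≈ 3.64×10⁻⁷ W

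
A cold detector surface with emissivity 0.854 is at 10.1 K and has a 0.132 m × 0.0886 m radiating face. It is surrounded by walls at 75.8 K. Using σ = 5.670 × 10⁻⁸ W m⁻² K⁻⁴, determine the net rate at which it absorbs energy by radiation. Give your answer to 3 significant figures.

Net gain ≈ 0.0187 W

Area A = 0.132 × 0.0886 = 0.0116952 m².
Net radiated power P_net = εσA(T⁴ − T₀⁴) = 0.854×5.670×10⁻⁸×0.0116952×(10.1⁴ − 75.8⁴).
T⁴ − T₀⁴ = 10406.0 − 3.30124×10⁷ = -3.30020×10⁷ K⁴, so P_net = -0.0187 W — negative, meaning a net gain of 0.0187 W.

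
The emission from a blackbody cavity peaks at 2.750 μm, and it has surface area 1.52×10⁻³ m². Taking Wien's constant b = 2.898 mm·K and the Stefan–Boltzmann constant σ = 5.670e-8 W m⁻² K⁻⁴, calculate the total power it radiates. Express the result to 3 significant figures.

Wien's law: T = b/λ_max = 2.898×10⁻³/2.750×10⁻⁶ = 1053.82 K.
Area A = 1.52×10⁻³ m².
Then P = σAT⁴ = 5.670×10⁻⁸×1.52×10⁻³×(1053.82)⁴ = 106 W.

P ≈ 106 W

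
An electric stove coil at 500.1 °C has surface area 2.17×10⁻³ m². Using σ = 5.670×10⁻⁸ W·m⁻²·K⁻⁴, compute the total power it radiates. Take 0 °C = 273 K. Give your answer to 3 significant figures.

P ≈ 44.0 W

T = 500.1 °C + 273 = 773.1 K.
Area A = 2.17×10⁻³ m².
P = σAT⁴ = 5.670×10⁻⁸ × 2.17×10⁻³ × (773.1)⁴ = 44.0 W.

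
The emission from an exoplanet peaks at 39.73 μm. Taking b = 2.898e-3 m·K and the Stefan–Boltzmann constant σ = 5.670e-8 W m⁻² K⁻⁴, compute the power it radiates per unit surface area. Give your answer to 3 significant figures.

I ≈ 1.61 W/m²

Wien's law: T = b/λ_max = 2.898×10⁻³/3.973×10⁻⁵ = 72.9424 K.
Then I = σT⁴ = 5.670×10⁻⁸×(72.9424)⁴ = 1.61 W/m².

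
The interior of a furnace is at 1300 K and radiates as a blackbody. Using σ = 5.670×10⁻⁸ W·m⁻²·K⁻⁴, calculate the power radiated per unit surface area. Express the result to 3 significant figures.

Stefan–Boltzmann: I = σT⁴ = 5.670×10⁻⁸ × (1300)⁴ = 1.62×10⁵ W/m².

I ≈ 1.62×10⁵ W/m²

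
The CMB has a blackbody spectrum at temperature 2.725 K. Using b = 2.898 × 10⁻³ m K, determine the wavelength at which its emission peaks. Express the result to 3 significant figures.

λ_max ≈ 1.06 mm

Wien's displacement law: λ_max = b/T = (2.898×10⁻³ m·K)/(2.725 K) = 1.063×10⁻³ m.
That is 1.06 mm, in the microwave range.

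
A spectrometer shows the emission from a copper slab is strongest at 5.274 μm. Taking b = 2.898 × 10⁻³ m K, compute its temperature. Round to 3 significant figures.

T ≈ 549 K

Wien's law gives T = b/λ_max = (2.898×10⁻³ m·K)/(5.274×10⁻⁶ m) = 549 K.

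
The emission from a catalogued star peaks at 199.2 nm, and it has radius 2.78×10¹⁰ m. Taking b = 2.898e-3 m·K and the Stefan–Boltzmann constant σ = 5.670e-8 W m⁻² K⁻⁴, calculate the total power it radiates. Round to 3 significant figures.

P ≈ 2.47×10³¹ W

Wien's law: T = b/λ_max = 2.898×10⁻³/1.992×10⁻⁷ = 14548.2 K.
Surface area A = 4πR² = 4π(2.78×10¹⁰ m)² = 9.71179×10²¹ m².
Then P = σAT⁴ = 5.670×10⁻⁸×9.71179×10²¹×(14548.2)⁴ = 2.47×10³¹ W.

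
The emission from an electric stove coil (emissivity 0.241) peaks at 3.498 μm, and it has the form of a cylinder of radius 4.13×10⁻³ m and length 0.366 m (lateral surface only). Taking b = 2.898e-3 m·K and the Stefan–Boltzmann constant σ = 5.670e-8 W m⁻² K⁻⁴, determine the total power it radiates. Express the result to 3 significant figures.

P ≈ 61.1 W

Wien's law: T = b/λ_max = 2.898×10⁻³/3.498×10⁻⁶ = 828.473 K.
Lateral area A = 2πrL = 2π×4.13×10⁻³×0.366 = 9.49754×10⁻³ m².
Then P = εσAT⁴ = 0.241×5.670×10⁻⁸×9.49754×10⁻³×(828.473)⁴ = 61.1 W.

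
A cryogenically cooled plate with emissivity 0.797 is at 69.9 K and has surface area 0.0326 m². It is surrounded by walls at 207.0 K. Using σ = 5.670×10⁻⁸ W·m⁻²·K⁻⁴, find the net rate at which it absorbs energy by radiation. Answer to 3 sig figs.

Net gain ≈ 2.67 W

Area A = 0.0326 m².
Net radiated power P_net = εσA(T⁴ − T₀⁴) = 0.797×5.670×10⁻⁸×0.0326×(69.9⁴ − 207.0⁴).
T⁴ − T₀⁴ = 2.38731×10⁷ − 1.83604×10⁹ = -1.81217×10⁹ K⁴, so P_net = -2.67 W — negative, meaning a net gain of 2.67 W.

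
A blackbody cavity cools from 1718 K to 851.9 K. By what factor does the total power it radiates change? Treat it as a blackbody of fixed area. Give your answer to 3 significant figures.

P ∝ T⁴, so P₂/P₁ = (T₂/T₁)⁴ = (851.9/1718)⁴ = (0.495867)⁴ = 0.0605.

P₂/P₁ ≈ 0.0605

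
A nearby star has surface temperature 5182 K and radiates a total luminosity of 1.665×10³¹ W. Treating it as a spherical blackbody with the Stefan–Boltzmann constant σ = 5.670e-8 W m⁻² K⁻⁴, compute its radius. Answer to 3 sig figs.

L = 4πR²σT⁴ ⇒ R = √(L/(4πσT⁴)).
σT⁴ = 4.08858×10⁷ W/m², so R = √(1.665×10³¹/(4π×4.08858×10⁷)) = 1.80×10¹¹ m.

R ≈ 1.80×10¹¹ m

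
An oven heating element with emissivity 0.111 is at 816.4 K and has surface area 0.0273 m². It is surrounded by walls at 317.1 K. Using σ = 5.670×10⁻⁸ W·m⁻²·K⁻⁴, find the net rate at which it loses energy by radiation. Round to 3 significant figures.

Area A = 0.0273 m².
Net radiated power P_net = εσA(T⁴ − T₀⁴) = 0.111×5.670×10⁻⁸×0.0273×(816.4⁴ − 317.1⁴).
T⁴ − T₀⁴ = 4.44234×10¹¹ − 1.01108×10¹⁰ = 4.34123×10¹¹ K⁴, so P_net = 74.6 W.

Net loss ≈ 74.6 W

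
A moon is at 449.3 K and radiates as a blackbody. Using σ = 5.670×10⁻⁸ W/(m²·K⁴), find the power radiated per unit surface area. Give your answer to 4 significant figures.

I ≈ 2311 W/m²

Stefan–Boltzmann: I = σT⁴ = 5.670×10⁻⁸ × (449.3)⁴ = 2311 W/m².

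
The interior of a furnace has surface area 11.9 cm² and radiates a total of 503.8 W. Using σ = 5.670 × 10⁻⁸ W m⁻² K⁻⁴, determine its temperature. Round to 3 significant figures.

T ≈ 1.65×10³ K

Area A = 11.9 cm² = 1.19×10⁻³ m².
P = σAT⁴ ⇒ T = (P/(σA))^(1/4) = (503.8/(5.670×10⁻⁸×1.19×10⁻³))^(1/4) = 1.65×10³ K.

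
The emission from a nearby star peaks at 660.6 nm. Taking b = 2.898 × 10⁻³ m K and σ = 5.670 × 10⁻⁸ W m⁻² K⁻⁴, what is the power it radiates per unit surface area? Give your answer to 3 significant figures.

I ≈ 2.10×10⁷ W/m²

Wien's law: T = b/λ_max = 2.898×10⁻³/6.606×10⁻⁷ = 4386.92 K.
Then I = σT⁴ = 5.670×10⁻⁸×(4386.92)⁴ = 2.10×10⁷ W/m².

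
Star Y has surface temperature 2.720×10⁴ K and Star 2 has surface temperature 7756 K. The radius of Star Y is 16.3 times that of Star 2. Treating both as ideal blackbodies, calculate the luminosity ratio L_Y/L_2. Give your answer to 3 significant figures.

L ∝ R²T⁴, so L_Y/L_2 = (R_Y/R_2)²(T_Y/T_2)⁴ = (16.3)² × (2.720×10⁴/7756)⁴ = 265.69 × 151.260 = 4.02×10⁴.

L_Y/L_2 ≈ 4.02×10⁴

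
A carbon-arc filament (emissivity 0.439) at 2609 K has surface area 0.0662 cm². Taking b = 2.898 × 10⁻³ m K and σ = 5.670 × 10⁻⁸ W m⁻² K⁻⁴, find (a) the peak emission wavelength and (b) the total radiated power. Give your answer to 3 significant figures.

(a) λ_max = b/T = 2.898×10⁻³/2609 = 1.111×10⁻⁶ m = 1.11 μm.
Area A = 0.0662 cm² = 6.62×10⁻⁶ m².
(b) P = εσAT⁴ = 0.439×5.670×10⁻⁸×6.62×10⁻⁶×(2609)⁴ = 7.63 W.

λ_max ≈ 1.11 μm; P ≈ 7.63 W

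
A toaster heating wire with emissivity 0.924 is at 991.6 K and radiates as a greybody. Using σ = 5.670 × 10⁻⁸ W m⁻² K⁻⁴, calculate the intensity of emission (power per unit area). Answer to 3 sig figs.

Stefan–Boltzmann: I = εσT⁴ = 0.924 × 5.670×10⁻⁸ × (991.6)⁴ = 5.07×10⁴ W/m².

I ≈ 5.07×10⁴ W/m²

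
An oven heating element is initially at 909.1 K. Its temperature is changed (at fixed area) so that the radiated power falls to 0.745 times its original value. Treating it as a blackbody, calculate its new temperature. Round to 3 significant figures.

T₂ ≈ 845 K

P ∝ T⁴, so T₂/T₁ = (P₂/P₁)^(1/4) = (0.745)^(1/4) = 0.929050.
T₂ = 909.1 × 0.929050 = 845 K.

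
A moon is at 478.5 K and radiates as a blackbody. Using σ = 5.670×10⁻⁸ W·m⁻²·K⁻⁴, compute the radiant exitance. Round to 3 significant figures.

Stefan–Boltzmann: I = σT⁴ = 5.670×10⁻⁸ × (478.5)⁴ = 2.97×10³ W/m².

I ≈ 2.97×10³ W/m²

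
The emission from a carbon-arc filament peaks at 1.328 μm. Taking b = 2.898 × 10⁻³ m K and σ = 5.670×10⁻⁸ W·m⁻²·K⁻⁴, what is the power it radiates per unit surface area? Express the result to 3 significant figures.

I ≈ 1.29×10⁶ W/m²

Wien's law: T = b/λ_max = 2.898×10⁻³/1.328×10⁻⁶ = 2182.23 K.
Then I = σT⁴ = 5.670×10⁻⁸×(2182.23)⁴ = 1.29×10⁶ W/m².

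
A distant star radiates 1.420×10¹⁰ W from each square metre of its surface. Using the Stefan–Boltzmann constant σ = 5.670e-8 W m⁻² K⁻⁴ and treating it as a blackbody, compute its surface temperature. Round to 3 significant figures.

T ≈ 2.24×10⁴ K

I = σT⁴, so T = (I/σ)^(1/4) = (1.420×10¹⁰/(5.670×10⁻⁸))^(1/4) = 2.24×10⁴ K.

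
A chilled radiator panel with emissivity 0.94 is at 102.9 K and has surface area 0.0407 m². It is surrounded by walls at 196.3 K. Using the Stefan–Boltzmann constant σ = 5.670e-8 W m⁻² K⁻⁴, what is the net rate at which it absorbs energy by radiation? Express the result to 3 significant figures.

Net gain ≈ 2.98 W

Area A = 0.0407 m².
Net radiated power P_net = εσA(T⁴ − T₀⁴) = 0.94×5.670×10⁻⁸×0.0407×(102.9⁴ − 196.3⁴).
T⁴ − T₀⁴ = 1.12114×10⁸ − 1.48485×10⁹ = -1.37274×10⁹ K⁴, so P_net = -2.98 W — negative, meaning a net gain of 2.98 W.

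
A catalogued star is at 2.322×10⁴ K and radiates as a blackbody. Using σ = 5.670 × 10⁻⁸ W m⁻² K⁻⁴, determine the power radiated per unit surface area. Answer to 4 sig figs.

I ≈ 1.648×10¹⁰ W/m²

Stefan–Boltzmann: I = σT⁴ = 5.670×10⁻⁸ × (2.322×10⁴)⁴ = 1.648×10¹⁰ W/m².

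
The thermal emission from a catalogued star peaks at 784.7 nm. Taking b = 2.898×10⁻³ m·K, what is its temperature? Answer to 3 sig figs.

T ≈ 3.69×10³ K

Wien's law gives T = b/λ_max = (2.898×10⁻³ m·K)/(7.847×10⁻⁷ m) = 3.69×10³ K.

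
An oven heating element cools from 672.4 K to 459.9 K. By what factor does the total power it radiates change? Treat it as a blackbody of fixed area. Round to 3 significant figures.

P₂/P₁ ≈ 0.219

P ∝ T⁴, so P₂/P₁ = (T₂/T₁)⁴ = (459.9/672.4)⁴ = (0.683968)⁴ = 0.219.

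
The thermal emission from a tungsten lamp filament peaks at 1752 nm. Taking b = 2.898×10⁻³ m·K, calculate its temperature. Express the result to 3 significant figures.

Wien's law gives T = b/λ_max = (2.898×10⁻³ m·K)/(1.752×10⁻⁶ m) = 1.65×10³ K.

T ≈ 1.65×10³ K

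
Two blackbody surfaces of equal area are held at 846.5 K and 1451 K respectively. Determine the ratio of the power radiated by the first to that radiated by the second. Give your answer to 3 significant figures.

P₁/P₂ ≈ 0.116

With equal areas, P₁/P₂ = (T₁/T₂)⁴ = (846.5/1451)⁴ = 0.116.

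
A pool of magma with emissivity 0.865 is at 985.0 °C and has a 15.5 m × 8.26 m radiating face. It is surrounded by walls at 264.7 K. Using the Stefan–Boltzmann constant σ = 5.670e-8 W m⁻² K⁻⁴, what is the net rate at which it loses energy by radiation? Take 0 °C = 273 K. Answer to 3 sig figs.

T = 985.0 °C + 273 = 1258.0 K.
Area A = 15.5 × 8.26 = 128.03 m².
Net radiated power P_net = εσA(T⁴ − T₀⁴) = 0.865×5.670×10⁻⁸×128.03×(1258.0⁴ − 264.7⁴).
T⁴ − T₀⁴ = 2.50451×10¹² − 4.90926×10⁹ = 2.49960×10¹² K⁴, so P_net = 1.57×10⁷ W.

Net loss ≈ 1.57×10⁷ W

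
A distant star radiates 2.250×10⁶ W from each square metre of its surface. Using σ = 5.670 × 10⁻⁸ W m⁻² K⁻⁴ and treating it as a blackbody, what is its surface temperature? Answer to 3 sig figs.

T ≈ 2.51×10³ K

I = σT⁴, so T = (I/σ)^(1/4) = (2.250×10⁶/(5.670×10⁻⁸))^(1/4) = 2.51×10³ K.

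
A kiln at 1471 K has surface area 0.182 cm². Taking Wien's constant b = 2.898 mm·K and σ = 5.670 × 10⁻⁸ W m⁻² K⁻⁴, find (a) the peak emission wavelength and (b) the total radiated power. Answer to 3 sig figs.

λ_max ≈ 1.97 μm; P ≈ 4.83 W

(a) λ_max = b/T = 2.898×10⁻³/1471 = 1.970×10⁻⁶ m = 1.97 μm.
Area A = 0.182 cm² = 1.82×10⁻⁵ m².
(b) P = σAT⁴ = 5.670×10⁻⁸×1.82×10⁻⁵×(1471)⁴ = 4.83 W.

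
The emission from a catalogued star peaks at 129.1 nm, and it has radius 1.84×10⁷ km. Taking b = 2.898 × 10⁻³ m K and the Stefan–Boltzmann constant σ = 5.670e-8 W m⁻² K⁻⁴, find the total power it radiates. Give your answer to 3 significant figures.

P ≈ 6.13×10³¹ W

Wien's law: T = b/λ_max = 2.898×10⁻³/1.291×10⁻⁷ = 22447.7 K.
Surface area A = 4πR² = 4π(1.84×10¹⁰ m)² = 4.25447×10²¹ m².
Then P = σAT⁴ = 5.670×10⁻⁸×4.25447×10²¹×(22447.7)⁴ = 6.13×10³¹ W.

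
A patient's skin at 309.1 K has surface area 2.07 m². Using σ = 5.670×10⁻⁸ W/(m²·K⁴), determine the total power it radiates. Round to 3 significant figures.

Area A = 2.07 m².
P = σAT⁴ = 5.670×10⁻⁸ × 2.07 × (309.1)⁴ = 1.07×10³ W.

P ≈ 1.07×10³ W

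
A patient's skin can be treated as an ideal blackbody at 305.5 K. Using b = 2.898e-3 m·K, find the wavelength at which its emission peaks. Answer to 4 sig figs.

Wien's displacement law: λ_max = b/T = (2.898×10⁻³ m·K)/(305.5 K) = 9.4861×10⁻⁶ m.
That is 9.486 μm, in the infrared range.

λ_max ≈ 9.486 μm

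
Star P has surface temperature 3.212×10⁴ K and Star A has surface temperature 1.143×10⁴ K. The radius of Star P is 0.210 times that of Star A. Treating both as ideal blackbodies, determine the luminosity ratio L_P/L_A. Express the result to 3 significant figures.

L_P/L_A ≈ 2.75

L ∝ R²T⁴, so L_P/L_A = (R_P/R_A)²(T_P/T_A)⁴ = (0.210)² × (3.212×10⁴/1.143×10⁴)⁴ = 0.0441 × 62.3616 = 2.75.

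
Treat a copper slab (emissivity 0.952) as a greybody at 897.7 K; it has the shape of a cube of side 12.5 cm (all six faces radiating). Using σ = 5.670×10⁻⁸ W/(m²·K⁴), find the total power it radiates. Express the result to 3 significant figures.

P ≈ 3.29×10³ W

Area A = 6s² = 6×(0.125 m)² = 0.09375 m².
P = εσAT⁴ = 0.952 × 5.670×10⁻⁸ × 0.09375 × (897.7)⁴ = 3.29×10³ W.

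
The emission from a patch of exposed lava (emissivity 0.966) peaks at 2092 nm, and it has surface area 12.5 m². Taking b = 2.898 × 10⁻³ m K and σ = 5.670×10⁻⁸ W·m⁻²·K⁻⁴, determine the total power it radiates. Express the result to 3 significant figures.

P ≈ 2.52×10⁶ W

Wien's law: T = b/λ_max = 2.898×10⁻³/2.092×10⁻⁶ = 1385.28 K.
Area A = 12.5 m².
Then P = εσAT⁴ = 0.966×5.670×10⁻⁸×12.5×(1385.28)⁴ = 2.52×10⁶ W.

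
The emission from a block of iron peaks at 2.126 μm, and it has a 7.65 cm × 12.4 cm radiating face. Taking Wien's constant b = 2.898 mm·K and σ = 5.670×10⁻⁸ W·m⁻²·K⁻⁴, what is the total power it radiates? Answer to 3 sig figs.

P ≈ 1.86×10³ W

Wien's law: T = b/λ_max = 2.898×10⁻³/2.126×10⁻⁶ = 1363.12 K.
Area A = 0.0765 × 0.124 = 9.486×10⁻³ m².
Then P = σAT⁴ = 5.670×10⁻⁸×9.486×10⁻³×(1363.12)⁴ = 1.86×10³ W.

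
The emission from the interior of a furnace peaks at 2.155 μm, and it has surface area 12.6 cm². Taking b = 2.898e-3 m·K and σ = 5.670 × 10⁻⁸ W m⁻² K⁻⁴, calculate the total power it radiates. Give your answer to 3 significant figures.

P ≈ 234 W

Wien's law: T = b/λ_max = 2.898×10⁻³/2.155×10⁻⁶ = 1344.78 K.
Area A = 12.6 cm² = 1.26×10⁻³ m².
Then P = σAT⁴ = 5.670×10⁻⁸×1.26×10⁻³×(1344.78)⁴ = 234 W.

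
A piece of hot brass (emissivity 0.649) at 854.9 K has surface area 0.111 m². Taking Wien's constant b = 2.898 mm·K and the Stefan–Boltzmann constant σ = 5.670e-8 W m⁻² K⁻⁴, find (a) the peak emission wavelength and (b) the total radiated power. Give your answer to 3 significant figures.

λ_max ≈ 3.39 μm; P ≈ 2.18×10³ W

(a) λ_max = b/T = 2.898×10⁻³/854.9 = 3.390×10⁻⁶ m = 3.39 μm.
Area A = 0.111 m².
(b) P = εσAT⁴ = 0.649×5.670×10⁻⁸×0.111×(854.9)⁴ = 2.18×10³ W.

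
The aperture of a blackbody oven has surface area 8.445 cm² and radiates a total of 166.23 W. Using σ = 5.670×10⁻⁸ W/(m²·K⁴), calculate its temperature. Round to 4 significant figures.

T ≈ 1365 K

Area A = 8.445 cm² = 8.445×10⁻⁴ m².
P = σAT⁴ ⇒ T = (P/(σA))^(1/4) = (166.23/(5.670×10⁻⁸×8.445×10⁻⁴))^(1/4) = 1365 K.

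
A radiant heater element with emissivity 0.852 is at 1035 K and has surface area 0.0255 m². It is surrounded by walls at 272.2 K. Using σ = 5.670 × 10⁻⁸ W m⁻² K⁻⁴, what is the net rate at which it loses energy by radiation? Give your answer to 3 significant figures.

Net loss ≈ 1.41×10³ W

Area A = 0.0255 m².
Net radiated power P_net = εσA(T⁴ − T₀⁴) = 0.852×5.670×10⁻⁸×0.0255×(1035⁴ − 272.2⁴).
T⁴ − T₀⁴ = 1.14752×10¹² − 5.48975×10⁹ = 1.14203×10¹² K⁴, so P_net = 1.41×10³ W.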